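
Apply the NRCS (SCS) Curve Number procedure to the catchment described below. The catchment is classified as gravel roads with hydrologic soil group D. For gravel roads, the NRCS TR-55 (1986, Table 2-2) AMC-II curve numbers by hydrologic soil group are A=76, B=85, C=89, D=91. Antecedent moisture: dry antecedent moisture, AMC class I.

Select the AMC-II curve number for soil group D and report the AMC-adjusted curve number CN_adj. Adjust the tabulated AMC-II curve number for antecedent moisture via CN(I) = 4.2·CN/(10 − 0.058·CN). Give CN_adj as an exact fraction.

NRCS table: gravel roads, soil group D → CN(II) = 91
Dry (AMC I): CN(I) = 4.2·91/(10 − 0.058·91) = (1911/5)/(2361/500) = 63700/787 ≈ 80.940

CN_adj = 63700/787 ≈ 80.940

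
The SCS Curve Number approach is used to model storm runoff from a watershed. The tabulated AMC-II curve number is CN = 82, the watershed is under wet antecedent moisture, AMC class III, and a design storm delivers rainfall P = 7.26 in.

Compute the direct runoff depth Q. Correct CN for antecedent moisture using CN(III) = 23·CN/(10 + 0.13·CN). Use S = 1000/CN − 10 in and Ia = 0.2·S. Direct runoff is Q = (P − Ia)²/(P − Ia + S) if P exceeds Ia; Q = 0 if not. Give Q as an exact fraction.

Q = 37031629827/5945756450 in ≈ 6.228 in

Wet (AMC III): CN(III) = 23·82/(10 + 0.13·82) = 1886/(1033/50) = 94300/1033 ≈ 91.288
Max retention: S = 1000/(94300/1033) − 10 = 900/943 in (≈ 0.954 in)
Ia = 0.2·(900/943) = 180/943 in ≈ 0.191 in
P − Ia = 7.260 − 0.191 = 333309/47150 ≈ 7.069 in (> 0, runoff occurs)
Q = (333309/47150)²/((333309/47150) + 900/943) = (111094889481/2223122500)/(378309/47150) = 37031629827/5945756450 in ≈ 6.228 in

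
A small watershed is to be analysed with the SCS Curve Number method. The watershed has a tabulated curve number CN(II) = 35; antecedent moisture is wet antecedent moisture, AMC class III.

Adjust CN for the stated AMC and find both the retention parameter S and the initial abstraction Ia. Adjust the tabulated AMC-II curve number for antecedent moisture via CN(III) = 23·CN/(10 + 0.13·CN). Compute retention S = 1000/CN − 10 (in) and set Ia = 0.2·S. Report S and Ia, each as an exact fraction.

CN(III) from CN(II)=35: (23·35)/(10 + 0.13·35) = 16100/291 ≈ 55.326
Retention S: 1000/CN − 10 with CN=55.326 → S = 1300/161 ≈ 8.075 in
Ia = 0.2·(1300/161) = 260/161 in ≈ 1.615 in

S = 1300/161 in ≈ 8.075 in; Ia = 260/161 in ≈ 1.615 in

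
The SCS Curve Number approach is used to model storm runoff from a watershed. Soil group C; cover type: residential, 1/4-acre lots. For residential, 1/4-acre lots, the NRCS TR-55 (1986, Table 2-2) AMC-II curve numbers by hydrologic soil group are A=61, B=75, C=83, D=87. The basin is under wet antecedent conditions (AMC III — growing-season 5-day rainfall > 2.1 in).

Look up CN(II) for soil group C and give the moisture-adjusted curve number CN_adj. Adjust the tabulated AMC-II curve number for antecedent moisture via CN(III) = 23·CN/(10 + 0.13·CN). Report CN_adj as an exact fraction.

NRCS table: residential, 1/4-acre lots, soil group C → CN(II) = 83
Wet (AMC III): CN(III) = 23·83/(10 + 0.13·83) = 1909/(2079/100) = 190900/2079 ≈ 91.823

CN_adj = 190900/2079 ≈ 91.823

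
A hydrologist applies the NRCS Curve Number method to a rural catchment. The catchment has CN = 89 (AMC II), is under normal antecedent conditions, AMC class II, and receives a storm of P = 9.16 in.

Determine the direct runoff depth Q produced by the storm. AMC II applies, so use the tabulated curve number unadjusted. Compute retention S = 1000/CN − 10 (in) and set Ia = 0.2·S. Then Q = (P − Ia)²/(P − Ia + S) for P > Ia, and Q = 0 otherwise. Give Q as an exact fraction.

Average conditions: CN = 89 (no AMC adjustment).
Max retention: S = 1000/89 − 10 = 110/89 in (≈ 1.236 in)
Ia = 0.2·(110/89) = 22/89 in ≈ 0.247 in
P − Ia = 9.160 − 0.247 = 19831/2225 ≈ 8.913 in (> 0, runoff occurs)
Q: (19831/2225)² ÷ (22581/2225) = 393268561/50242725 in (≈ 7.827 in)

Q = 393268561/50242725 in ≈ 7.827 in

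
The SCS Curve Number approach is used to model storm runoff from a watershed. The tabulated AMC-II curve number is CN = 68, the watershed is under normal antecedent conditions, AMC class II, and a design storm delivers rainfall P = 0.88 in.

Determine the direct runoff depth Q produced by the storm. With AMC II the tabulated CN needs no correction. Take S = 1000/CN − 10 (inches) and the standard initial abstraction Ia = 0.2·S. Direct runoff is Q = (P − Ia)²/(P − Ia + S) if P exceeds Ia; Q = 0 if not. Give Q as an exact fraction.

Q = 0 in ≈ 0.000 in

CN(II) = 68; AMC II needs no correction.
S = 1000/68 − 10 = 80/17 in ≈ 4.706 in
Ia = 0.2S: 0.2·4.706 = 0.941 in (exactly 16/17)
P = 0.880 ≤ Ia = 0.941 in: entire storm abstracted, Q = 0.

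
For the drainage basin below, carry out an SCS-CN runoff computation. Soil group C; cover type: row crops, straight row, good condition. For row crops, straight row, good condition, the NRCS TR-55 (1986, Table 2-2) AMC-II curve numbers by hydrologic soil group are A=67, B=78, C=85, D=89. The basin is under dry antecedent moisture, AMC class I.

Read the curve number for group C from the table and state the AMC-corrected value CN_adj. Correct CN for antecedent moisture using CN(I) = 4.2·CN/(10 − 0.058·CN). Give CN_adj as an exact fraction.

CN_adj = 11900/169 ≈ 70.414

NRCS table: row crops, straight row, good condition, soil group C → CN(II) = 85
Adjust CN=85 to AMC I: 4.2·85/(10 − 0.058·85) → 357 ÷ (507/100) = 11900/169 ≈ 70.414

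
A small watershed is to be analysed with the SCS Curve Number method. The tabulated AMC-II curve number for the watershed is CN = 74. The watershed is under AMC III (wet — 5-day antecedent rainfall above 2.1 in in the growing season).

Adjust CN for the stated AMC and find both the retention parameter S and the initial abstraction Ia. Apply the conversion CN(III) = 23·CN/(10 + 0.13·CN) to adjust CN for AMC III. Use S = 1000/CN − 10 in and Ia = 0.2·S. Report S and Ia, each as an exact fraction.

Adjust CN=74 to AMC III: 23·74/(10 + 0.13·74) → 1702 ÷ (981/50) = 85100/981 ≈ 86.748
Max retention: S = 1000/(85100/981) − 10 = 1300/851 in (≈ 1.528 in)
Ia = 0.2·(1300/851) = 260/851 in ≈ 0.306 in

S = 1300/851 in ≈ 1.528 in; Ia = 260/851 in ≈ 0.306 in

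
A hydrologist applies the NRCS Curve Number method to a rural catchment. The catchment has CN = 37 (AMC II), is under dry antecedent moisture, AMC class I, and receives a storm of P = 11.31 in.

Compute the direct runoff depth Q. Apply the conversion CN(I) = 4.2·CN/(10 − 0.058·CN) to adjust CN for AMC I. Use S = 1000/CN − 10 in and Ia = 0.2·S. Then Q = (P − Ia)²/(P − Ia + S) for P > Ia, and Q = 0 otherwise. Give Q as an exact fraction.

Q = 15594601/66537100 in ≈ 0.234 in

Dry (AMC I): CN(I) = 4.2·37/(10 − 0.058·37) = (777/5)/(3927/500) = 3700/187 ≈ 19.786
Retention S: 1000/CN − 10 with CN=19.786 → S = 1500/37 ≈ 40.541 in
Ia = 0.2S: 0.2·40.541 = 8.108 in (exactly 300/37)
Excess rainfall: 11.310 − 8.108 = 3.202 in; P > Ia so Q > 0
Q = (11847/3700)²/((11847/3700) + 1500/37) = (140351409/13690000)/(161847/3700) = 15594601/66537100 in ≈ 0.234 in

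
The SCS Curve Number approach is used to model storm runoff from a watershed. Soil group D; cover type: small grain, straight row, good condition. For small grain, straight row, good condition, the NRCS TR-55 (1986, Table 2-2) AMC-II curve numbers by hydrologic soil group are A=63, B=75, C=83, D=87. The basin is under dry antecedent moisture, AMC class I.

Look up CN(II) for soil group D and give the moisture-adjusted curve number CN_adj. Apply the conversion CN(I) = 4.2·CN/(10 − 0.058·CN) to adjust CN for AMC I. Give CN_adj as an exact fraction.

CN_adj = 182700/2477 ≈ 73.759

NRCS table: small grain, straight row, good condition, soil group D → CN(II) = 87
Adjust CN=87 to AMC I: 4.2·87/(10 − 0.058·87) → (1827/5) ÷ (2477/500) = 182700/2477 ≈ 73.759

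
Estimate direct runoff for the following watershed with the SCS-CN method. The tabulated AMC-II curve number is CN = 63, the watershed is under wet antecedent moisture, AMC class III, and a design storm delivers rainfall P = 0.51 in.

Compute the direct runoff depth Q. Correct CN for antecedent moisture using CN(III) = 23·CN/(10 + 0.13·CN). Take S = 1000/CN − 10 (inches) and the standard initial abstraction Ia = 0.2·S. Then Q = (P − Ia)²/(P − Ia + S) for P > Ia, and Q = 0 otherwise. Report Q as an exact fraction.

Q = 0 in ≈ 0.000 in

CN(III) from CN(II)=63: (23·63)/(10 + 0.13·63) = 144900/1819 ≈ 79.659
Retention S: 1000/CN − 10 with CN=79.659 → S = 3700/1449 ≈ 2.553 in
Ia = 0.2S: 0.2·2.553 = 0.511 in (exactly 740/1449)
P = 0.510 ≤ Ia = 0.511 in: entire storm abstracted, Q = 0.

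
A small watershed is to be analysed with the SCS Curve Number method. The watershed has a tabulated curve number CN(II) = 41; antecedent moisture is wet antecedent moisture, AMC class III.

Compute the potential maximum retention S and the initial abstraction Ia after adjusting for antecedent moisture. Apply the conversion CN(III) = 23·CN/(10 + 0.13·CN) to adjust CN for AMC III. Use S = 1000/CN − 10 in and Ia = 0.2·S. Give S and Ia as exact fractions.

S = 5900/943 in ≈ 6.257 in; Ia = 1180/943 in ≈ 1.251 in

CN(III) from CN(II)=41: (23·41)/(10 + 0.13·41) = 94300/1533 ≈ 61.513
S = 1000/(94300/1533) − 10 = 5900/943 in ≈ 6.257 in
Ia = 0.2·(5900/943) = 1180/943 in ≈ 1.251 in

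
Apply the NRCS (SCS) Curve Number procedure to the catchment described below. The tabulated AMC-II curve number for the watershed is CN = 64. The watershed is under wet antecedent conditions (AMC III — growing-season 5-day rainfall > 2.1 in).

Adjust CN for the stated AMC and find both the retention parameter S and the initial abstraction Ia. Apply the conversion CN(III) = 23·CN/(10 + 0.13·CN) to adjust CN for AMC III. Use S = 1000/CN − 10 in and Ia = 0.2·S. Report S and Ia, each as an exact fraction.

Adjust CN=64 to AMC III: 23·64/(10 + 0.13·64) → 1472 ÷ (458/25) = 18400/229 ≈ 80.349
Retention S: 1000/CN − 10 with CN=80.349 → S = 225/92 ≈ 2.446 in
Ia = 0.2·(225/92) = 45/92 in ≈ 0.489 in

S = 225/92 in ≈ 2.446 in; Ia = 45/92 in ≈ 0.489 in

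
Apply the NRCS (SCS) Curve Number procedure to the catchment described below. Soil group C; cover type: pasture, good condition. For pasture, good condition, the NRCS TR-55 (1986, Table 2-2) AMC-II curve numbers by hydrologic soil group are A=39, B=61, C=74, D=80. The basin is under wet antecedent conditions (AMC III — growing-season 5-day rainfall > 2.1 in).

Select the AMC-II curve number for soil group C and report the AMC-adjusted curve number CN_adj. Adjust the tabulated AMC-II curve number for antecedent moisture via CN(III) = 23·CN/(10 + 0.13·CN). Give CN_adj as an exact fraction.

CN_adj = 85100/981 ≈ 86.748

NRCS table: pasture, good condition, soil group C → CN(II) = 74
Wet (AMC III): CN(III) = 23·74/(10 + 0.13·74) = 1702/(981/50) = 85100/981 ≈ 86.748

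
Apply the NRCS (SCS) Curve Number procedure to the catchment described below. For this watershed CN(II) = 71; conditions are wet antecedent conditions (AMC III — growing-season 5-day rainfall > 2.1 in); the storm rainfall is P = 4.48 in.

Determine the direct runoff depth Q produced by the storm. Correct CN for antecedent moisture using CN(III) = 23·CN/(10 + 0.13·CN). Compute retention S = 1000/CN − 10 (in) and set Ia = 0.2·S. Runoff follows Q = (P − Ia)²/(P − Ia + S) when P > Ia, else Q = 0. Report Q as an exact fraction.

Adjust CN=71 to AMC III: 23·71/(10 + 0.13·71) → 1633 ÷ (1923/100) = 163300/1923 ≈ 84.919
Max retention: S = 1000/(163300/1923) − 10 = 2900/1633 in (≈ 1.776 in)
Ia = 0.2S: 0.2·1.776 = 0.355 in (exactly 580/1633)
Since P=4.480 > Ia=0.355: effective rainfall P−Ia = 168396/40825 in
Q = (168396/40825)²/((168396/40825) + 2900/1633) = (28357212816/1666680625)/(240896/40825) = 1772325801/614661200 in ≈ 2.883 in

Q = 1772325801/614661200 in ≈ 2.883 in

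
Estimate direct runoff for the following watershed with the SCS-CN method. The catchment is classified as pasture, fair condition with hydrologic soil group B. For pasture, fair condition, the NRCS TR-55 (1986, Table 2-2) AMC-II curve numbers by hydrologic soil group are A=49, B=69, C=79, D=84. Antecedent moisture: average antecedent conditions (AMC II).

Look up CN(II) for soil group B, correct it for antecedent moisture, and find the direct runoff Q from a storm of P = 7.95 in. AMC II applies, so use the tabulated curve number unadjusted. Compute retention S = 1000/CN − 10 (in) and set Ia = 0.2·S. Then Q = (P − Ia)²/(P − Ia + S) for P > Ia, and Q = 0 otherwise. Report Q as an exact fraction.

Q = 94692361/21984780 in ≈ 4.307 in

NRCS table: pasture, fair condition, soil group B → CN(II) = 69
CN(II) = 69; AMC II needs no correction.
Retention S: 1000/CN − 10 with CN=69.000 → S = 310/69 ≈ 4.493 in
Ia = 0.2·(310/69) = 62/69 in ≈ 0.899 in
Since P=7.950 > Ia=0.899: effective rainfall P−Ia = 9731/1380 in
Q = (9731/1380)²/((9731/1380) + 310/69) = (94692361/1904400)/(15931/1380) = 94692361/21984780 in ≈ 4.307 in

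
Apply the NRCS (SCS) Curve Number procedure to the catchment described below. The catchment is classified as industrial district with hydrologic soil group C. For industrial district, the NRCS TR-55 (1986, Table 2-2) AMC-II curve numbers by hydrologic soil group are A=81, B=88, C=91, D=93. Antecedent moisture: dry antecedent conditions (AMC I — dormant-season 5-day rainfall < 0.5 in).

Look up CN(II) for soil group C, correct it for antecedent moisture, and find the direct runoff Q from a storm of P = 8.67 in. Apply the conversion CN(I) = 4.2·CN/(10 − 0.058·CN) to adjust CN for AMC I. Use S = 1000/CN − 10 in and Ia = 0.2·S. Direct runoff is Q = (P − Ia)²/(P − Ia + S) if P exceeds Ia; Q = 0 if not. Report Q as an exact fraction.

Q = 90925117947/14274724100 in ≈ 6.370 in

NRCS table: industrial district, soil group C → CN(II) = 91
Adjust CN=91 to AMC I: 4.2·91/(10 − 0.058·91) → (1911/5) ÷ (2361/500) = 63700/787 ≈ 80.940
Max retention: S = 1000/(63700/787) − 10 = 1500/637 in (≈ 2.355 in)
Initial abstraction Ia = S/5 = (1500/637)/5 = 300/637 ≈ 0.471 in
P − Ia = 8.670 − 0.471 = 522279/63700 ≈ 8.199 in (> 0, runoff occurs)
Q = (522279/63700)²/((522279/63700) + 1500/637) = (272775353841/4057690000)/(672279/63700) = 90925117947/14274724100 in ≈ 6.370 in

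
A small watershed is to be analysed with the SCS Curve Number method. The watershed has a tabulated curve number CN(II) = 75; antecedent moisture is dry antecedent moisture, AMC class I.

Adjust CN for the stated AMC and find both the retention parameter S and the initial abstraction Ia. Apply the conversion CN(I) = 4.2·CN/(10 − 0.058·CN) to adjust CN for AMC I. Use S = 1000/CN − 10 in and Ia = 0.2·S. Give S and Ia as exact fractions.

S = 500/63 in ≈ 7.937 in; Ia = 100/63 in ≈ 1.587 in

Dry (AMC I): CN(I) = 4.2·75/(10 − 0.058·75) = 315/(113/20) = 6300/113 ≈ 55.752
S = 1000/(6300/113) − 10 = 500/63 in ≈ 7.937 in
Ia = 0.2S: 0.2·7.937 = 1.587 in (exactly 100/63)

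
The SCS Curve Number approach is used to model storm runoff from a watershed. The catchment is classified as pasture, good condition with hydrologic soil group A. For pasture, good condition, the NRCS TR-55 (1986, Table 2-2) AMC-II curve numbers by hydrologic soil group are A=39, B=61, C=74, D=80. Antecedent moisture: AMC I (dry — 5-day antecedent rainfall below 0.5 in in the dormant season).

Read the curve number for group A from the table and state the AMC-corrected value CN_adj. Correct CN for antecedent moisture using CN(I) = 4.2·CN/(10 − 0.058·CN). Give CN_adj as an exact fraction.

CN_adj = 81900/3869 ≈ 21.168

NRCS table: pasture, good condition, soil group A → CN(II) = 39
Adjust CN=39 to AMC I: 4.2·39/(10 − 0.058·39) → (819/5) ÷ (3869/500) = 81900/3869 ≈ 21.168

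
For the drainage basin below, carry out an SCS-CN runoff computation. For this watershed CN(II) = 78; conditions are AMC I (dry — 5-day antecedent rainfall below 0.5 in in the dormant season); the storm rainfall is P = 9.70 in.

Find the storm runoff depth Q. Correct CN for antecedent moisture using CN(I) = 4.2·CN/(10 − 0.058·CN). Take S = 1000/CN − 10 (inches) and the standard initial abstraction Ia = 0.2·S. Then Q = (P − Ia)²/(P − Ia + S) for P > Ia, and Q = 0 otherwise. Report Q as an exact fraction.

Dry (AMC I): CN(I) = 4.2·78/(10 − 0.058·78) = (1638/5)/(1369/250) = 81900/1369 ≈ 59.825
Retention S: 1000/CN − 10 with CN=59.825 → S = 5500/819 ≈ 6.716 in
Ia = 0.2S: 0.2·6.716 = 1.343 in (exactly 1100/819)
Excess rainfall: 9.700 − 1.343 = 8.357 in; P > Ia so Q > 0
Q: (68443/8190)² ÷ (123443/8190) = 4684444249/1010998170 in (≈ 4.633 in)

Q = 4684444249/1010998170 in ≈ 4.633 in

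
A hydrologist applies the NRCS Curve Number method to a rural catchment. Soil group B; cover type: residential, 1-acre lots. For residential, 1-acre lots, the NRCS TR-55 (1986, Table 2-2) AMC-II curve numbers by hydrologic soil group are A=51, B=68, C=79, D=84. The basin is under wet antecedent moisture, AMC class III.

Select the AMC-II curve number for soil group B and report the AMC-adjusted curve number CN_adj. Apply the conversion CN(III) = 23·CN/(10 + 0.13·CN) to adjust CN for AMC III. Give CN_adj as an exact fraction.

CN_adj = 39100/471 ≈ 83.015

NRCS table: residential, 1-acre lots, soil group B → CN(II) = 68
Adjust CN=68 to AMC III: 23·68/(10 + 0.13·68) → 1564 ÷ (471/25) = 39100/471 ≈ 83.015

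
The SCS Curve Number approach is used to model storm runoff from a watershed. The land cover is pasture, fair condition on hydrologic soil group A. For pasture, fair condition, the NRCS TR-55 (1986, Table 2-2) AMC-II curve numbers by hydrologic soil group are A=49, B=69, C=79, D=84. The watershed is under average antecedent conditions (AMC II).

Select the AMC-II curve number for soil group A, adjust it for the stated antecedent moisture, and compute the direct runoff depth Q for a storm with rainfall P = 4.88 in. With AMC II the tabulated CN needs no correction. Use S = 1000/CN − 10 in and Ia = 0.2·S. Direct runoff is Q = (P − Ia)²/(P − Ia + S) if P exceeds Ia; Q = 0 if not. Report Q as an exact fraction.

NRCS table: pasture, fair condition, soil group A → CN(II) = 49
CN(II) = 49; AMC II needs no correction.
S = 1000/49 − 10 = 510/49 in ≈ 10.408 in
Ia = 0.2·(510/49) = 102/49 in ≈ 2.082 in
Excess rainfall: 4.880 − 2.082 = 2.798 in; P > Ia so Q > 0
Q = (3428/1225)²/((3428/1225) + 510/49) = (11751184/1500625)/(16178/1225) = 5875592/9909025 in ≈ 0.593 in

Q = 5875592/9909025 in ≈ 0.593 in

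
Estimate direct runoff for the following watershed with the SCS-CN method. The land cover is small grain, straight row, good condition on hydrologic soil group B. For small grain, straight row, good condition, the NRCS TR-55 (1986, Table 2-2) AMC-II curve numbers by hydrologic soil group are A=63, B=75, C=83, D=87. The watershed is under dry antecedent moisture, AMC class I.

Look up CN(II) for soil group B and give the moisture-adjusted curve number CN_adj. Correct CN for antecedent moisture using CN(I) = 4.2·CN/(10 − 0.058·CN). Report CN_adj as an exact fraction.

NRCS table: small grain, straight row, good condition, soil group B → CN(II) = 75
Adjust CN=75 to AMC I: 4.2·75/(10 − 0.058·75) → 315 ÷ (113/20) = 6300/113 ≈ 55.752

CN_adj = 6300/113 ≈ 55.752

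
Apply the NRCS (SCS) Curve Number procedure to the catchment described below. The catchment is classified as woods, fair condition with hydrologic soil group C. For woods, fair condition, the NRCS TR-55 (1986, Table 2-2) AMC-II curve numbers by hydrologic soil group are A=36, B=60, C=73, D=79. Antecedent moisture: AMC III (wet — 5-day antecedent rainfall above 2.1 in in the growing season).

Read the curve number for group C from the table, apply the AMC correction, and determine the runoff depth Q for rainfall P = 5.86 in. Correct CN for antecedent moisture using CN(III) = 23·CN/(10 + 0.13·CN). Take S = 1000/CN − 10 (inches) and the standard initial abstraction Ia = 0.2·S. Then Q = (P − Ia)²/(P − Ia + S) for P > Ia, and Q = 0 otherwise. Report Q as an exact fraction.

NRCS table: woods, fair condition, soil group C → CN(II) = 73
CN(III) from CN(II)=73: (23·73)/(10 + 0.13·73) = 167900/1949 ≈ 86.147
Retention S: 1000/CN − 10 with CN=86.147 → S = 2700/1679 ≈ 1.608 in
Ia = 0.2S: 0.2·1.608 = 0.322 in (exactly 540/1679)
Since P=5.860 > Ia=0.322: effective rainfall P−Ia = 464947/83950 in
Q = (464947/83950)²/((464947/83950) + 2700/1679) = (216175712809/7047602500)/(599947/83950) = 216175712809/50365550650 in ≈ 4.292 in

Q = 216175712809/50365550650 in ≈ 4.292 in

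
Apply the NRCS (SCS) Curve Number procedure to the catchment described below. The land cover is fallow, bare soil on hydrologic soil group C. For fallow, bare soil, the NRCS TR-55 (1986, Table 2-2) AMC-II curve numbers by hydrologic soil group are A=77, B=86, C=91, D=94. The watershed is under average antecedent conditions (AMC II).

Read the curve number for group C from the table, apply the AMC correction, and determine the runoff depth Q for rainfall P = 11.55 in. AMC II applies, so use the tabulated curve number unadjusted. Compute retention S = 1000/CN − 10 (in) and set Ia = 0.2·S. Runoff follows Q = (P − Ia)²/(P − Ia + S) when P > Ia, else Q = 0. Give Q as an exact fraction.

Q = 142292307/13626340 in ≈ 10.442 in

NRCS table: fallow, bare soil, soil group C → CN(II) = 91
CN(II) = 91; AMC II needs no correction.
S = 1000/91 − 10 = 90/91 in ≈ 0.989 in
Initial abstraction Ia = S/5 = (90/91)/5 = 18/91 ≈ 0.198 in
Since P=11.550 > Ia=0.198: effective rainfall P−Ia = 20661/1820 in
Runoff Q = (P−Ia)²/(P−Ia+S) = (11.352)²/(11.352+0.989) = 142292307/13626340 ≈ 10.442 in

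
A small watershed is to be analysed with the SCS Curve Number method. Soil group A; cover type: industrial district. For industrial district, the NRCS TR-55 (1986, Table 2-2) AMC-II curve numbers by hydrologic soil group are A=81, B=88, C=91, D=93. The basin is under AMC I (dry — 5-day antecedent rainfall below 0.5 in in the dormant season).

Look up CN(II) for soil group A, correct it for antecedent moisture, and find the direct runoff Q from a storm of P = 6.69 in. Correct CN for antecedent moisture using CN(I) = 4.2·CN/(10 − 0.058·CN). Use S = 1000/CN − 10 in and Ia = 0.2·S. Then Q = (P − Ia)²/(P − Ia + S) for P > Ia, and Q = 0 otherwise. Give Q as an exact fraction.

Q = 898645224961/322844526900 in ≈ 2.784 in

NRCS table: industrial district, soil group A → CN(II) = 81
Dry (AMC I): CN(I) = 4.2·81/(10 − 0.058·81) = (1701/5)/(2651/500) = 170100/2651 ≈ 64.164
Max retention: S = 1000/(170100/2651) − 10 = 9500/1701 in (≈ 5.585 in)
Ia = 0.2S: 0.2·5.585 = 1.117 in (exactly 1900/1701)
Since P=6.690 > Ia=1.117: effective rainfall P−Ia = 947969/170100 in
Q = (947969/170100)²/((947969/170100) + 9500/1701) = (898645224961/28934010000)/(1897969/170100) = 898645224961/322844526900 in ≈ 2.784 in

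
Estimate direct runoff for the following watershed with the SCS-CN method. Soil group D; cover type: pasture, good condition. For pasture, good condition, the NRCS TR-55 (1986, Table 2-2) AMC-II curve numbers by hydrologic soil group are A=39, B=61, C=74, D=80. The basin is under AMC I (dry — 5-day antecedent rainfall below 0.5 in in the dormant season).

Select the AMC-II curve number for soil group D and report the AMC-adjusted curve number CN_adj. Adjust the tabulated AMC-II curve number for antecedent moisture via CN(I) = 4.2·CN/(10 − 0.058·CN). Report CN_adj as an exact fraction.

NRCS table: pasture, good condition, soil group D → CN(II) = 80
Dry (AMC I): CN(I) = 4.2·80/(10 − 0.058·80) = 336/(134/25) = 4200/67 ≈ 62.687

CN_adj = 4200/67 ≈ 62.687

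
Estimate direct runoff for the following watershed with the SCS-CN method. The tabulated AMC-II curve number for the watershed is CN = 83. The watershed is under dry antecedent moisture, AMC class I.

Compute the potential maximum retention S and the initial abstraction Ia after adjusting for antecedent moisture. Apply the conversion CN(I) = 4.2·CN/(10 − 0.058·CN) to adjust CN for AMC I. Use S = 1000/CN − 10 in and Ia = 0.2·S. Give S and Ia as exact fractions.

S = 8500/1743 in ≈ 4.877 in; Ia = 1700/1743 in ≈ 0.975 in

Dry (AMC I): CN(I) = 4.2·83/(10 − 0.058·83) = (1743/5)/(2593/500) = 174300/2593 ≈ 67.219
Retention S: 1000/CN − 10 with CN=67.219 → S = 8500/1743 ≈ 4.877 in
Initial abstraction Ia = S/5 = (8500/1743)/5 = 1700/1743 ≈ 0.975 in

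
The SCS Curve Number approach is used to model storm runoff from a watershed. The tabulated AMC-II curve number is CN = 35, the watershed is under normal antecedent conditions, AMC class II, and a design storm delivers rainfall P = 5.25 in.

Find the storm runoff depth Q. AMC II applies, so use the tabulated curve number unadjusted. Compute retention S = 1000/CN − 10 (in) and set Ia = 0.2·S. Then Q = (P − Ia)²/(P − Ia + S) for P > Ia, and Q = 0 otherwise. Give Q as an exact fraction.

Q = 1849/15764 in ≈ 0.117 in

CN(II) = 35; AMC II needs no correction.
S = 1000/35 − 10 = 130/7 in ≈ 18.571 in
Initial abstraction Ia = S/5 = (130/7)/5 = 26/7 ≈ 3.714 in
P − Ia = 5.250 − 3.714 = 43/28 ≈ 1.536 in (> 0, runoff occurs)
Q: (43/28)² ÷ (563/28) = 1849/15764 in (≈ 0.117 in)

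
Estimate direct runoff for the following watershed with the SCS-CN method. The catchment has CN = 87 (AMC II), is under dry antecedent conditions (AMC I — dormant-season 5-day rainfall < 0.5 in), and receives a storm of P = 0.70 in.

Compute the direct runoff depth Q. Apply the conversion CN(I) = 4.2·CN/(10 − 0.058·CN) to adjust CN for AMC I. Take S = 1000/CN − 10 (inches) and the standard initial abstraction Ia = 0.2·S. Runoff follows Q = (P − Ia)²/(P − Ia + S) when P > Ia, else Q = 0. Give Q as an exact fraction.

Q = 0 in ≈ 0.000 in

CN(I) from CN(II)=87: (4.2·87)/(10 − 0.058·87) = 182700/2477 ≈ 73.759
Max retention: S = 1000/(182700/2477) − 10 = 6500/1827 in (≈ 3.558 in)
Ia = 0.2·(6500/1827) = 1300/1827 in ≈ 0.712 in
P = 0.700 ≤ Ia = 0.712 in: entire storm abstracted, Q = 0.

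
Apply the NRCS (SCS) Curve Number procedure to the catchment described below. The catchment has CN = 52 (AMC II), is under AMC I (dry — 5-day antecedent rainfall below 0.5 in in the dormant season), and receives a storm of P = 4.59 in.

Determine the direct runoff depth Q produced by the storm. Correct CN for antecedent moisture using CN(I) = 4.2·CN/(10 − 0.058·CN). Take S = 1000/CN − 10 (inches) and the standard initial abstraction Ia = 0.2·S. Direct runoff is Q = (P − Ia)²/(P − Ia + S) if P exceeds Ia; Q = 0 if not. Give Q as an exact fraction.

Adjust CN=52 to AMC I: 4.2·52/(10 − 0.058·52) → (1092/5) ÷ (873/125) = 9100/291 ≈ 31.271
Retention S: 1000/CN − 10 with CN=31.271 → S = 2000/91 ≈ 21.978 in
Ia = 0.2·(2000/91) = 400/91 in ≈ 4.396 in
Since P=4.590 > Ia=4.396: effective rainfall P−Ia = 1769/9100 in
Runoff Q = (P−Ia)²/(P−Ia+S) = (0.194)²/(0.194+21.978) = 3129361/1836097900 ≈ 0.002 in

Q = 3129361/1836097900 in ≈ 0.002 in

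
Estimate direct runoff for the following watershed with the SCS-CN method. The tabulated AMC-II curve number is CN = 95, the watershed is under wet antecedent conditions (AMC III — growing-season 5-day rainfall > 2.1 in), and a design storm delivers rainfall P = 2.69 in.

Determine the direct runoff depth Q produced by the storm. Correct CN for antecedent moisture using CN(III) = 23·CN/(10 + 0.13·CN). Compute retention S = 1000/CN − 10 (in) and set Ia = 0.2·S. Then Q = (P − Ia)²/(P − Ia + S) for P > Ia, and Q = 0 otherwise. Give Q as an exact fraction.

Q = 13352495809/5486666100 in ≈ 2.434 in

Adjust CN=95 to AMC III: 23·95/(10 + 0.13·95) → 2185 ÷ (447/20) = 43700/447 ≈ 97.763
Max retention: S = 1000/(43700/447) − 10 = 100/437 in (≈ 0.229 in)
Ia = 0.2S: 0.2·0.229 = 0.046 in (exactly 20/437)
Since P=2.690 > Ia=0.046: effective rainfall P−Ia = 115553/43700 in
Runoff Q = (P−Ia)²/(P−Ia+S) = (2.644)²/(2.644+0.229) = 13352495809/5486666100 ≈ 2.434 in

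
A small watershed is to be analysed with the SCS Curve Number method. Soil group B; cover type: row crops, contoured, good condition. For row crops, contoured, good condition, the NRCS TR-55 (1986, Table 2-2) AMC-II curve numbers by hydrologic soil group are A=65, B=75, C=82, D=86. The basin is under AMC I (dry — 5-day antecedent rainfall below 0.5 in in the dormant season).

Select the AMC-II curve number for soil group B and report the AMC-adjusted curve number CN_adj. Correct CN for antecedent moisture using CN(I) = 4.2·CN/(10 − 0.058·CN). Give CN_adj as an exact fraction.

CN_adj = 6300/113 ≈ 55.752

NRCS table: row crops, contoured, good condition, soil group B → CN(II) = 75
Adjust CN=75 to AMC I: 4.2·75/(10 − 0.058·75) → 315 ÷ (113/20) = 6300/113 ≈ 55.752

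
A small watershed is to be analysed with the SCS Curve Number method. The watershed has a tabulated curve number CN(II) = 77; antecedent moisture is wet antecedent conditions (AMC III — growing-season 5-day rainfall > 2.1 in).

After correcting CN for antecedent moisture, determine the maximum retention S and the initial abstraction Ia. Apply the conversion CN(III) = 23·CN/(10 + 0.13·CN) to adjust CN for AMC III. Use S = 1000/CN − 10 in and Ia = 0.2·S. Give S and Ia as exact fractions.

S = 100/77 in ≈ 1.299 in; Ia = 20/77 in ≈ 0.260 in

Adjust CN=77 to AMC III: 23·77/(10 + 0.13·77) → 1771 ÷ (2001/100) = 7700/87 ≈ 88.506
S = 1000/(7700/87) − 10 = 100/77 in ≈ 1.299 in
Ia = 0.2S: 0.2·1.299 = 0.260 in (exactly 20/77)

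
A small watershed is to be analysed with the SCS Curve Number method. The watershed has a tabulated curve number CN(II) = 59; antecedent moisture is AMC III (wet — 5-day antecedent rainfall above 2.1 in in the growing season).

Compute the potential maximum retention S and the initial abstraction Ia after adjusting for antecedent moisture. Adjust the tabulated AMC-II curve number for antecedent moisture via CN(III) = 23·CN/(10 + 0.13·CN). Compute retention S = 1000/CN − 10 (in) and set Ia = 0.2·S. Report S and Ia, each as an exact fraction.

Wet (AMC III): CN(III) = 23·59/(10 + 0.13·59) = 1357/(1767/100) = 135700/1767 ≈ 76.797
Max retention: S = 1000/(135700/1767) − 10 = 4100/1357 in (≈ 3.021 in)
Initial abstraction Ia = S/5 = (4100/1357)/5 = 820/1357 ≈ 0.604 in

S = 4100/1357 in ≈ 3.021 in; Ia = 820/1357 in ≈ 0.604 in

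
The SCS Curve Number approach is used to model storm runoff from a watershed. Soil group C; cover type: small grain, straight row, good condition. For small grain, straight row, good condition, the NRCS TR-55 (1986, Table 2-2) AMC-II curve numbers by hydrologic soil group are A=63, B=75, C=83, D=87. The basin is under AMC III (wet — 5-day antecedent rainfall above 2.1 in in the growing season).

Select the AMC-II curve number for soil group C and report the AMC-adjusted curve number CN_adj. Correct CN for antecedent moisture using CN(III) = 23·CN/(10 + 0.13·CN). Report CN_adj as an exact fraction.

NRCS table: small grain, straight row, good condition, soil group C → CN(II) = 83
CN(III) from CN(II)=83: (23·83)/(10 + 0.13·83) = 190900/2079 ≈ 91.823

CN_adj = 190900/2079 ≈ 91.823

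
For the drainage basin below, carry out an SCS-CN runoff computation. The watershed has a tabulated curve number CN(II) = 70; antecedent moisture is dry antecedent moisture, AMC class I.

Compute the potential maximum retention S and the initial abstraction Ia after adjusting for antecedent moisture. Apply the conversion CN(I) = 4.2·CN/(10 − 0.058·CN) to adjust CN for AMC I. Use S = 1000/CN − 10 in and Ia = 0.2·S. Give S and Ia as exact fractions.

Adjust CN=70 to AMC I: 4.2·70/(10 − 0.058·70) → 294 ÷ (297/50) = 4900/99 ≈ 49.495
Max retention: S = 1000/(4900/99) − 10 = 500/49 in (≈ 10.204 in)
Ia = 0.2·(500/49) = 100/49 in ≈ 2.041 in

S = 500/49 in ≈ 10.204 in; Ia = 100/49 in ≈ 2.041 in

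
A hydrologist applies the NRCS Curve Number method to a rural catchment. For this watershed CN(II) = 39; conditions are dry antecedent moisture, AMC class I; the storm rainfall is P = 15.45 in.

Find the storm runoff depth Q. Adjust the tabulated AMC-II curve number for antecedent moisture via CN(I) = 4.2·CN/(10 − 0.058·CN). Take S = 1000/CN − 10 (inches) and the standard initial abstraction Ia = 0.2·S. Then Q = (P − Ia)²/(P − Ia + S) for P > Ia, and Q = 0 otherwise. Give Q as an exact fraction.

Q = 17179607041/12138742980 in ≈ 1.415 in

Dry (AMC I): CN(I) = 4.2·39/(10 − 0.058·39) = (819/5)/(3869/500) = 81900/3869 ≈ 21.168
Max retention: S = 1000/(81900/3869) − 10 = 30500/819 in (≈ 37.241 in)
Initial abstraction Ia = S/5 = (30500/819)/5 = 6100/819 ≈ 7.448 in
Excess rainfall: 15.450 − 7.448 = 8.002 in; P > Ia so Q > 0
Runoff Q = (P−Ia)²/(P−Ia+S) = (8.002)²/(8.002+37.241) = 17179607041/12138742980 ≈ 1.415 in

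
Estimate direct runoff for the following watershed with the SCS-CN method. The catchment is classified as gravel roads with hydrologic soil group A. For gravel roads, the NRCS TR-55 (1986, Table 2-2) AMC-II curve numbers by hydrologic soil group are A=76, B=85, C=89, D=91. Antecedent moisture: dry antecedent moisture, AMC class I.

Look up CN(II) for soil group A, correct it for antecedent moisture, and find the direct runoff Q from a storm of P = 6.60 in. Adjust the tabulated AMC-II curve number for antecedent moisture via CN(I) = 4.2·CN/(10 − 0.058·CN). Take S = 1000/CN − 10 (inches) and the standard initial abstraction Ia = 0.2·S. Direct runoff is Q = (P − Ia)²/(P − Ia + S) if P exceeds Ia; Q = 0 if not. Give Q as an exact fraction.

Q = 11485321/5578685 in ≈ 2.059 in

NRCS table: gravel roads, soil group A → CN(II) = 76
Dry (AMC I): CN(I) = 4.2·76/(10 − 0.058·76) = (1596/5)/(699/125) = 13300/233 ≈ 57.082
S = 1000/(13300/233) − 10 = 1000/133 in ≈ 7.519 in
Ia = 0.2·(1000/133) = 200/133 in ≈ 1.504 in
Since P=6.600 > Ia=1.504: effective rainfall P−Ia = 3389/665 in
Q = (3389/665)²/((3389/665) + 1000/133) = (11485321/442225)/(8389/665) = 11485321/5578685 in ≈ 2.059 in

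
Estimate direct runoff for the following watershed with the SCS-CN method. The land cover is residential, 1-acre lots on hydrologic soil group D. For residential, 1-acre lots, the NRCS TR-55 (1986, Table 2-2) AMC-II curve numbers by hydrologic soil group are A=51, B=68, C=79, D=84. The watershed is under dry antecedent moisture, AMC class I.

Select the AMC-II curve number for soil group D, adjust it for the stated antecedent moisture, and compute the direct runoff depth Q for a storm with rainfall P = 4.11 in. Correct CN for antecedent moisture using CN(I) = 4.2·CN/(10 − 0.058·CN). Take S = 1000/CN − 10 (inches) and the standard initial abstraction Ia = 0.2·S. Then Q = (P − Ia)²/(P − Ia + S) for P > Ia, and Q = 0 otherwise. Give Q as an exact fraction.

NRCS table: residential, 1-acre lots, soil group D → CN(II) = 84
CN(I) from CN(II)=84: (4.2·84)/(10 − 0.058·84) = 44100/641 ≈ 68.799
Max retention: S = 1000/(44100/641) − 10 = 2000/441 in (≈ 4.535 in)
Ia = 0.2S: 0.2·4.535 = 0.907 in (exactly 400/441)
Since P=4.110 > Ia=0.907: effective rainfall P−Ia = 141251/44100 in
Q: (141251/44100)² ÷ (341251/44100) = 19951845001/15049169100 in (≈ 1.326 in)

Q = 19951845001/15049169100 in ≈ 1.326 in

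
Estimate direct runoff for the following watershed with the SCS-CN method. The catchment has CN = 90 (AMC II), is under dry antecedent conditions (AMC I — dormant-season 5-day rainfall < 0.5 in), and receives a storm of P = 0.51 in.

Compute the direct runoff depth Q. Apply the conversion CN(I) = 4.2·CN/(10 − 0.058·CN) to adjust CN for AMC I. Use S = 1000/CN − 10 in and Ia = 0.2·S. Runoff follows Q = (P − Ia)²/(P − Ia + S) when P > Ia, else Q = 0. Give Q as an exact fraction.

Dry (AMC I): CN(I) = 4.2·90/(10 − 0.058·90) = 378/(239/50) = 18900/239 ≈ 79.079
Retention S: 1000/CN − 10 with CN=79.079 → S = 500/189 ≈ 2.646 in
Initial abstraction Ia = S/5 = (500/189)/5 = 100/189 ≈ 0.529 in
P = 0.510 ≤ Ia = 0.529 in: entire storm abstracted, Q = 0.

Q = 0 in ≈ 0.000 in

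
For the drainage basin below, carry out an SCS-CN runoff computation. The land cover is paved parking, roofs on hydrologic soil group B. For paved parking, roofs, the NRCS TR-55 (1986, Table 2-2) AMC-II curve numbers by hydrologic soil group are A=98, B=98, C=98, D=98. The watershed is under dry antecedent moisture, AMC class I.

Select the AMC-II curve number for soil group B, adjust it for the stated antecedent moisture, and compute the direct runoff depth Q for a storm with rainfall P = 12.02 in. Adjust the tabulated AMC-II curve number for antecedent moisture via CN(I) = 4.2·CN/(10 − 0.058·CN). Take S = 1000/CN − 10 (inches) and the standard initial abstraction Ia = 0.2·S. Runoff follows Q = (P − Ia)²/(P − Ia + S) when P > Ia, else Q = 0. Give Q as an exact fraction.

Q = 376295138041/32847172050 in ≈ 11.456 in

NRCS table: paved parking, roofs, soil group B → CN(II) = 98
CN(I) from CN(II)=98: (4.2·98)/(10 − 0.058·98) = 102900/1079 ≈ 95.366
Max retention: S = 1000/(102900/1079) − 10 = 500/1029 in (≈ 0.486 in)
Ia = 0.2·(500/1029) = 100/1029 in ≈ 0.097 in
Since P=12.020 > Ia=0.097: effective rainfall P−Ia = 613429/51450 in
Runoff Q = (P−Ia)²/(P−Ia+S) = (11.923)²/(11.923+0.486) = 376295138041/32847172050 ≈ 11.456 in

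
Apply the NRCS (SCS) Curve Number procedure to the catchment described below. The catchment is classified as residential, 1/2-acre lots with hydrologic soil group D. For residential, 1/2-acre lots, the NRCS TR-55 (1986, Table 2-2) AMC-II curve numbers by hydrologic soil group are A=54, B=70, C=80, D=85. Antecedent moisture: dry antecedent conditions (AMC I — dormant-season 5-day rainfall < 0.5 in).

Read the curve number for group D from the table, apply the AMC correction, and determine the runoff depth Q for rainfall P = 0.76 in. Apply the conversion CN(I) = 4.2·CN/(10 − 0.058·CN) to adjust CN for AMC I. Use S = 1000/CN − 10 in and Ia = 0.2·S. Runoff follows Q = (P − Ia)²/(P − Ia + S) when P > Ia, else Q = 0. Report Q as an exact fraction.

NRCS table: residential, 1/2-acre lots, soil group D → CN(II) = 85
Dry (AMC I): CN(I) = 4.2·85/(10 − 0.058·85) = 357/(507/100) = 11900/169 ≈ 70.414
Retention S: 1000/CN − 10 with CN=70.414 → S = 500/119 ≈ 4.202 in
Initial abstraction Ia = S/5 = (500/119)/5 = 100/119 ≈ 0.840 in
P = 0.760 ≤ Ia = 0.840 in: entire storm abstracted, Q = 0.

Q = 0 in ≈ 0.000 in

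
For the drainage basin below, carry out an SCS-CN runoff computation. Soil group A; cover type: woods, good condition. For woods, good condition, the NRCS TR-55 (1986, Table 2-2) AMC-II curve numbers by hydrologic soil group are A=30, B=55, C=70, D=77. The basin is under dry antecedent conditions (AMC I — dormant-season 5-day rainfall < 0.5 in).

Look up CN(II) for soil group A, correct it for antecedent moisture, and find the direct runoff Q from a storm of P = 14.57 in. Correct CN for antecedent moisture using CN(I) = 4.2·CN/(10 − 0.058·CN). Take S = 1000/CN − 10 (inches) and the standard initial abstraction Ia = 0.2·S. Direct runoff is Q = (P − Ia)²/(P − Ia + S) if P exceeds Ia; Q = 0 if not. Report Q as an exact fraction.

NRCS table: woods, good condition, soil group A → CN(II) = 30
CN(I) from CN(II)=30: (4.2·30)/(10 − 0.058·30) = 900/59 ≈ 15.254
Max retention: S = 1000/(900/59) − 10 = 500/9 in (≈ 55.556 in)
Ia = 0.2S: 0.2·55.556 = 11.111 in (exactly 100/9)
P − Ia = 14.570 − 11.111 = 3113/900 ≈ 3.459 in (> 0, runoff occurs)
Q = (3113/900)²/((3113/900) + 500/9) = (9690769/810000)/(53113/900) = 9690769/47801700 in ≈ 0.203 in

Q = 9690769/47801700 in ≈ 0.203 in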